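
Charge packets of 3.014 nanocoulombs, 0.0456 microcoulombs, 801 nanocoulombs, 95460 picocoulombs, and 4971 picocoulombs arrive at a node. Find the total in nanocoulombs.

In nanocoulombs:
  3.014 nanocoulombs → 3.014
  0.0456 microcoulombs = 0.0456 × 10³ nanocoulombs = 45.6
  801 nanocoulombs → 801
  95460 picocoulombs = 95460 × 10⁻³ nanocoulombs = 95.46
  4971 picocoulombs = 4971 × 10⁻³ nanocoulombs = 4.971
Sum: 3.014 + 45.6 + 801 + 95.46 + 4.971 = 950.045

950.045 nanocoulombs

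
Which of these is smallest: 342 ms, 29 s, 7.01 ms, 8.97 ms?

7.01 ms

342 ms = 0.342 s
29 s = 29 s
7.01 ms = 0.00701 s
8.97 ms = 0.00897 s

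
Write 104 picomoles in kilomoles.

0.000000000000104 kilomoles

pico = 1e-12, kilo = 1e3; factor is 1e-15.
104 × 1e-15 = 0.000000000000104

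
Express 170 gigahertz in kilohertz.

170000000 kilohertz

giga = 10^9, kilo = 10^3; factor is 10^6.
170 × 10^6 = 170000000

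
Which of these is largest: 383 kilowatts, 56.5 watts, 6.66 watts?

383 kilowatts

383 kilowatts = 383000 watts
56.5 watts = 56.5 watts
6.66 watts = 6.66 watts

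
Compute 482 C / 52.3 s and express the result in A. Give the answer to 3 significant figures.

(482) / (52.3) = 9.2161 A

9.22 A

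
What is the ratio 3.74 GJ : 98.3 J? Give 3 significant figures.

(3.74 × 10⁹) / (98.3) = 0.03805 × 10⁹

38000000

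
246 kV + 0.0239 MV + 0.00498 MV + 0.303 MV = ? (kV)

In kV:
  246 kV → 246
  0.0239 MV = 0.0239 × 10³ kV = 23.9
  0.00498 MV = 0.00498 × 10³ kV = 4.98
  0.303 MV = 0.303 × 10³ kV = 303
Sum: 246 + 23.9 + 4.98 + 303 = 577.88

577.88 kV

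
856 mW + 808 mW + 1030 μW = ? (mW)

In mW:
  856 mW → 856
  808 mW → 808
  1030 μW = 1030e-3 mW = 1.03
Sum: 856 + 808 + 1.03 = 1665.03

1665.03 mW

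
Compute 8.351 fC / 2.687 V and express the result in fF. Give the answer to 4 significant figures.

(8.351 × 10^-15) / (2.687) = 3.10793 × 10^-15 F

3.108 fF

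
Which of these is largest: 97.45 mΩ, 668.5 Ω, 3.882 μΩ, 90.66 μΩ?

97.45 mΩ = 0.09745 Ω
668.5 Ω = 668.5 Ω
3.882 μΩ = 0.000003882 Ω
90.66 μΩ = 0.00009066 Ω

668.5 Ω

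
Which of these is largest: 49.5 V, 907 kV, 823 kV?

49.5 V = 49.5 V
907 kV = 907000 V
823 kV = 823000 V

907 kV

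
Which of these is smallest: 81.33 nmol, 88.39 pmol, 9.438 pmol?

81.33 nmol = 0.00000008133 mol
88.39 pmol = 0.00000000008839 mol
9.438 pmol = 0.000000000009438 mol

9.438 pmol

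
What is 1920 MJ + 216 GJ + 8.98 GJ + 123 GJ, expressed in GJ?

In GJ:
  1920 MJ = 1920e-3 GJ = 1.92
  216 GJ → 216
  8.98 GJ → 8.98
  123 GJ → 123
Sum: 1.92 + 216 + 8.98 + 123 = 349.9

349.9 GJ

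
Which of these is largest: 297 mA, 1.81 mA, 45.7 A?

297 mA = 0.297 A
1.81 mA = 0.00181 A
45.7 A = 45.7 A

45.7 A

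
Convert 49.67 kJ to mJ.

49670000 mJ

kilo = 10^3, milli = 10^-3; factor is 10^6.
49.67 × 10^6 = 49670000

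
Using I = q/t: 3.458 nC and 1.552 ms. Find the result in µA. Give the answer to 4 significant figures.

(3.458e-9) / (1.552e-3) = 2.22809e-6 A

2.228 µA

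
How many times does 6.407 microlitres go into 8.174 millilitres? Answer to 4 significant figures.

(8.174 × 10⁻³) / (6.407 × 10⁻⁶) = 1.2758 × 10³

1276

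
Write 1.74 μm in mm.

0.00174 mm

micro = 10⁻⁶, milli = 10⁻³; factor is 10⁻³.
1.74 × 10⁻³ = 0.00174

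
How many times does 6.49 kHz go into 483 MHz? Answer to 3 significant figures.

(483e6) / (6.49e3) = 74.42e3

74400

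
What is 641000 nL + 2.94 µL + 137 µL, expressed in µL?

780.94 µL

In µL:
  641000 nL = 641000 × 10⁻³ µL = 641
  2.94 µL → 2.94
  137 µL → 137
Sum: 641 + 2.94 + 137 = 780.94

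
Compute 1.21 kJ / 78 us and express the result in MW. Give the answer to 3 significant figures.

(1.21e3) / (78e-6) = 0.015513e9 W

15.5 MW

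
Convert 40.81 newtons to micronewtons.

40810000 micronewtons

(no prefix) = 1e0, micro = 1e-6; factor is 1e6.
40.81 × 1e6 = 40810000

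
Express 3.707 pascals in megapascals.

(no prefix) = 1e0, mega = 1e6; factor is 1e-6.
3.707 × 1e-6 = 0.000003707

0.000003707 megapascals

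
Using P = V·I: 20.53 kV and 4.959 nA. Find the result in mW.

20.53e3 × 4.959e-9 = 101.80827e-6 W

0.10180827 mW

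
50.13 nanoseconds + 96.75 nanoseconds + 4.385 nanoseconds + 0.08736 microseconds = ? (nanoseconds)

In nanoseconds:
  50.13 nanoseconds → 50.13
  96.75 nanoseconds → 96.75
  4.385 nanoseconds → 4.385
  0.08736 microseconds = 0.08736 × 10^3 nanoseconds = 87.36
Sum: 50.13 + 96.75 + 4.385 + 87.36 = 238.625

238.625 nanoseconds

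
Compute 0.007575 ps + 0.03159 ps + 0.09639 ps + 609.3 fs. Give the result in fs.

744.855 fs

In fs:
  0.007575 ps = 0.007575 × 10³ fs = 7.575
  0.03159 ps = 0.03159 × 10³ fs = 31.59
  0.09639 ps = 0.09639 × 10³ fs = 96.39
  609.3 fs → 609.3
Sum: 7.575 + 31.59 + 96.39 + 609.3 = 744.855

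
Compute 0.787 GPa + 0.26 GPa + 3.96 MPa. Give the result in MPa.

In MPa:
  0.787 GPa = 0.787e3 MPa = 787
  0.26 GPa = 0.26e3 MPa = 260
  3.96 MPa → 3.96
Sum: 787 + 260 + 3.96 = 1050.96

1050.96 MPa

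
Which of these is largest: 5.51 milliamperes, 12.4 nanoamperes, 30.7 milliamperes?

5.51 milliamperes = 0.00551 amperes
12.4 nanoamperes = 0.0000000124 amperes
30.7 milliamperes = 0.0307 amperes

30.7 milliamperes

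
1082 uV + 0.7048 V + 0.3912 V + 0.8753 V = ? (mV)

In mV:
  1082 uV = 1082e-3 mV = 1.082
  0.7048 V = 0.7048e3 mV = 704.8
  0.3912 V = 0.3912e3 mV = 391.2
  0.8753 V = 0.8753e3 mV = 875.3
Sum: 1.082 + 704.8 + 391.2 + 875.3 = 1972.382

1972.382 mV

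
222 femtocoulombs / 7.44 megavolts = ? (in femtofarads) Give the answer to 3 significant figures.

(222 × 10^-15) / (7.44 × 10^6) = 29.839 × 10^-21 F

0.0000298 femtofarads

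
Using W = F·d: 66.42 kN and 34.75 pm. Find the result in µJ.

66.42e3 × 34.75e-12 = 2308.095e-9 J

2.308095 µJ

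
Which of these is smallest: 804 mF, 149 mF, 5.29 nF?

804 mF = 0.804 F
149 mF = 0.149 F
5.29 nF = 0.00000000529 F

5.29 nF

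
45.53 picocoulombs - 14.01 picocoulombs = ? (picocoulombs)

In picocoulombs:
  45.53 picocoulombs → 45.53
  14.01 picocoulombs → 14.01
Difference: 45.53 - 14.01 = 31.52

31.52 picocoulombs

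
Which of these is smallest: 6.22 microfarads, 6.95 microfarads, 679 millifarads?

6.22 microfarads = 0.00000622 farads
6.95 microfarads = 0.00000695 farads
679 millifarads = 0.679 farads

6.22 microfarads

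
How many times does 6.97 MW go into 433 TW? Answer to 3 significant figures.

(433e12) / (6.97e6) = 62.12e6

62100000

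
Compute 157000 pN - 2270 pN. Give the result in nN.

In nN:
  157000 pN = 157000e-3 nN = 157
  2270 pN = 2270e-3 nN = 2.27
Difference: 157 - 2.27 = 154.73

154.73 nN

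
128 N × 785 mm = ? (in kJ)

128 × 785 × 10^-3 = 100480 × 10^-3 J

0.10048 kJ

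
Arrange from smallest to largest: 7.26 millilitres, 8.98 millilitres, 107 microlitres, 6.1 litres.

7.26 millilitres = 0.00726 litres
8.98 millilitres = 0.00898 litres
107 microlitres = 0.000107 litres
6.1 litres = 6.1 litres

107 microlitres < 7.26 millilitres < 8.98 millilitres < 6.1 litres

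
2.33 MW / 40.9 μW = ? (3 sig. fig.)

(2.33e6) / (40.9e-6) = 0.05697e12

57000000000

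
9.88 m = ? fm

(no prefix) = 10⁰, femto = 10⁻¹⁵; factor is 10¹⁵.
9.88 × 10¹⁵ = 9880000000000000

9880000000000000 fm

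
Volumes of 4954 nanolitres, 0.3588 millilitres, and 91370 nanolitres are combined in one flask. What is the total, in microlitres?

455.124 microlitres

In microlitres:
  4954 nanolitres = 4954 × 10⁻³ microlitres = 4.954
  0.3588 millilitres = 0.3588 × 10³ microlitres = 358.8
  91370 nanolitres = 91370 × 10⁻³ microlitres = 91.37
Sum: 4.954 + 358.8 + 91.37 = 455.124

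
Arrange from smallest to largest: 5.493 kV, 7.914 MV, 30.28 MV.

5.493 kV < 7.914 MV < 30.28 MV

5.493 kV = 5493 V
7.914 MV = 7914000 V
30.28 MV = 30280000 V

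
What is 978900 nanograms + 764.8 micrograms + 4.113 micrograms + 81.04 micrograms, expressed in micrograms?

1828.853 micrograms

In micrograms:
  978900 nanograms = 978900e-3 micrograms = 978.9
  764.8 micrograms → 764.8
  4.113 micrograms → 4.113
  81.04 micrograms → 81.04
Sum: 978.9 + 764.8 + 4.113 + 81.04 = 1828.853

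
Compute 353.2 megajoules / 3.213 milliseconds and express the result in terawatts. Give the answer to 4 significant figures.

(353.2 × 10⁶) / (3.213 × 10⁻³) = 109.928 × 10⁹ W

0.1099 terawatts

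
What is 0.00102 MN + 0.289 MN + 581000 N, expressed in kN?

871.02 kN

In kN:
  0.00102 MN = 0.00102 × 10³ kN = 1.02
  0.289 MN = 0.289 × 10³ kN = 289
  581000 N = 581000 × 10⁻³ kN = 581
Sum: 1.02 + 289 + 581 = 871.02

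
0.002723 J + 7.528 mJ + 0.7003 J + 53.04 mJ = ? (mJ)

In mJ:
  0.002723 J = 0.002723e3 mJ = 2.723
  7.528 mJ → 7.528
  0.7003 J = 0.7003e3 mJ = 700.3
  53.04 mJ → 53.04
Sum: 2.723 + 7.528 + 700.3 + 53.04 = 763.591

763.591 mJ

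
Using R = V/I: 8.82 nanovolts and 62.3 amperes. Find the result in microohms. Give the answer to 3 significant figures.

0.000142 microohms

(8.82 × 10^-9) / (62.3) = 0.14157 × 10^-9 Ω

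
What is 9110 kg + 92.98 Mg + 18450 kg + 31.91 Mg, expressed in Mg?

In Mg:
  9110 kg = 9110e-3 Mg = 9.11
  92.98 Mg → 92.98
  18450 kg = 18450e-3 Mg = 18.45
  31.91 Mg → 31.91
Sum: 9.11 + 92.98 + 18.45 + 31.91 = 152.45

152.45 Mg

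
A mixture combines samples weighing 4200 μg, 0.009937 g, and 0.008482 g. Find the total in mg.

22.619 mg

In mg:
  4200 μg = 4200 × 10^-3 mg = 4.2
  0.009937 g = 0.009937 × 10^3 mg = 9.937
  0.008482 g = 0.008482 × 10^3 mg = 8.482
Sum: 4.2 + 9.937 + 8.482 = 22.619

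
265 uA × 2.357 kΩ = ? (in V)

265 × 10^-6 × 2.357 × 10^3 = 624.605 × 10^-3 V

0.624605 V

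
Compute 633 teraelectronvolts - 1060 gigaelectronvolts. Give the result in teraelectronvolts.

In teraelectronvolts:
  633 teraelectronvolts → 633
  1060 gigaelectronvolts = 1060e-3 teraelectronvolts = 1.06
Difference: 633 - 1.06 = 631.94

631.94 teraelectronvolts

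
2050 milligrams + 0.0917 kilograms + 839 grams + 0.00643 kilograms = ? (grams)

In grams:
  2050 milligrams = 2050e-3 grams = 2.05
  0.0917 kilograms = 0.0917e3 grams = 91.7
  839 grams → 839
  0.00643 kilograms = 0.00643e3 grams = 6.43
Sum: 2.05 + 91.7 + 839 + 6.43 = 939.18

939.18 grams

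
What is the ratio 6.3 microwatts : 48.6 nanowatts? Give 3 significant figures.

130

(6.3 × 10⁻⁶) / (48.6 × 10⁻⁹) = 0.1296 × 10³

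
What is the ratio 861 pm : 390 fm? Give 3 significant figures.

(861e-12) / (390e-15) = 2.208e3

2210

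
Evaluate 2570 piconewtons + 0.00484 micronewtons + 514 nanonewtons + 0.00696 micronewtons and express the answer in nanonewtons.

In nanonewtons:
  2570 piconewtons = 2570 × 10⁻³ nanonewtons = 2.57
  0.00484 micronewtons = 0.00484 × 10³ nanonewtons = 4.84
  514 nanonewtons → 514
  0.00696 micronewtons = 0.00696 × 10³ nanonewtons = 6.96
Sum: 2.57 + 4.84 + 514 + 6.96 = 528.37

528.37 nanonewtons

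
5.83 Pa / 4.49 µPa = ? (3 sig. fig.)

1300000

(5.83) / (4.49 × 10^-6) = 1.298 × 10^6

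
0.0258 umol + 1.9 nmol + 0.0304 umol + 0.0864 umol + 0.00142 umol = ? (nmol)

In nmol:
  0.0258 umol = 0.0258 × 10³ nmol = 25.8
  1.9 nmol → 1.9
  0.0304 umol = 0.0304 × 10³ nmol = 30.4
  0.0864 umol = 0.0864 × 10³ nmol = 86.4
  0.00142 umol = 0.00142 × 10³ nmol = 1.42
Sum: 25.8 + 1.9 + 30.4 + 86.4 + 1.42 = 145.92

145.92 nmol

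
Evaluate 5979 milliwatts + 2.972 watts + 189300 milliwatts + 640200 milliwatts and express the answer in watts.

In watts:
  5979 milliwatts = 5979e-3 watts = 5.979
  2.972 watts → 2.972
  189300 milliwatts = 189300e-3 watts = 189.3
  640200 milliwatts = 640200e-3 watts = 640.2
Sum: 5.979 + 2.972 + 189.3 + 640.2 = 838.451

838.451 watts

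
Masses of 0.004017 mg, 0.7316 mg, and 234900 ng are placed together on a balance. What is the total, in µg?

970.517 µg

In µg:
  0.004017 mg = 0.004017 × 10³ µg = 4.017
  0.7316 mg = 0.7316 × 10³ µg = 731.6
  234900 ng = 234900 × 10⁻³ µg = 234.9
Sum: 4.017 + 731.6 + 234.9 = 970.517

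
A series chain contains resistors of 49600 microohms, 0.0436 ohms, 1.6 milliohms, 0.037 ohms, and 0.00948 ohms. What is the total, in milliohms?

141.28 milliohms

In milliohms:
  49600 microohms = 49600 × 10^-3 milliohms = 49.6
  0.0436 ohms = 0.0436 × 10^3 milliohms = 43.6
  1.6 milliohms → 1.6
  0.037 ohms = 0.037 × 10^3 milliohms = 37
  0.00948 ohms = 0.00948 × 10^3 milliohms = 9.48
Sum: 49.6 + 43.6 + 1.6 + 37 + 9.48 = 141.28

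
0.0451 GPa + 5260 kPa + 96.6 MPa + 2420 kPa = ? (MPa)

In MPa:
  0.0451 GPa = 0.0451 × 10³ MPa = 45.1
  5260 kPa = 5260 × 10⁻³ MPa = 5.26
  96.6 MPa → 96.6
  2420 kPa = 2420 × 10⁻³ MPa = 2.42
Sum: 45.1 + 5.26 + 96.6 + 2.42 = 149.38

149.38 MPa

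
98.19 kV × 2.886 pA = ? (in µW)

0.28337634 µW

98.19e3 × 2.886e-12 = 283.37634e-9 W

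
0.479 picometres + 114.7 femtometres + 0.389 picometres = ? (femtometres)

982.7 femtometres

In femtometres:
  0.479 picometres = 0.479e3 femtometres = 479
  114.7 femtometres → 114.7
  0.389 picometres = 0.389e3 femtometres = 389
Sum: 479 + 114.7 + 389 = 982.7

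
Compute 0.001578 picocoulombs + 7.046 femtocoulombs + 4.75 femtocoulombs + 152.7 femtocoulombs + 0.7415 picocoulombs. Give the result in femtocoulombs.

In femtocoulombs:
  0.001578 picocoulombs = 0.001578 × 10³ femtocoulombs = 1.578
  7.046 femtocoulombs → 7.046
  4.75 femtocoulombs → 4.75
  152.7 femtocoulombs → 152.7
  0.7415 picocoulombs = 0.7415 × 10³ femtocoulombs = 741.5
Sum: 1.578 + 7.046 + 4.75 + 152.7 + 741.5 = 907.574

907.574 femtocoulombs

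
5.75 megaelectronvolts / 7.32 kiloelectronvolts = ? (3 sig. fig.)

(5.75 × 10^6) / (7.32 × 10^3) = 0.7855 × 10^3

786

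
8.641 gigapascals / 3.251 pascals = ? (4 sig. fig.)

2658000000

(8.641 × 10^9) / (3.251) = 2.658 × 10^9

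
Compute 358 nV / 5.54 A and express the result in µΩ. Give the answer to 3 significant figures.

0.0646 µΩ

(358 × 10⁻⁹) / (5.54) = 64.621 × 10⁻⁹ Ω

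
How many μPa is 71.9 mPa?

71900 μPa

milli = 10⁻³, micro = 10⁻⁶; factor is 10³.
71.9 × 10³ = 71900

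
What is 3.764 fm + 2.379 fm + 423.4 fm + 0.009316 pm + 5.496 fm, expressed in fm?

444.355 fm

In fm:
  3.764 fm → 3.764
  2.379 fm → 2.379
  423.4 fm → 423.4
  0.009316 pm = 0.009316 × 10^3 fm = 9.316
  5.496 fm → 5.496
Sum: 3.764 + 2.379 + 423.4 + 9.316 + 5.496 = 444.355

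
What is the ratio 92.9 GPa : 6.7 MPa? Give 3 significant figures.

13900

(92.9e9) / (6.7e6) = 13.87e3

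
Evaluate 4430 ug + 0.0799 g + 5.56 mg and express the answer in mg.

89.89 mg

In mg:
  4430 ug = 4430e-3 mg = 4.43
  0.0799 g = 0.0799e3 mg = 79.9
  5.56 mg → 5.56
Sum: 4.43 + 79.9 + 5.56 = 89.89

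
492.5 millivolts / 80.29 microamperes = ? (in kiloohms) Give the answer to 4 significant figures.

(492.5 × 10⁻³) / (80.29 × 10⁻⁶) = 6.13401 × 10³ Ω

6.134 kiloohms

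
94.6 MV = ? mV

94600000000 mV

mega = 10^6, milli = 10^-3; factor is 10^9.
94.6 × 10^9 = 94600000000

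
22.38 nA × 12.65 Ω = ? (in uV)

22.38 × 10^-9 × 12.65 = 283.107 × 10^-9 V

0.283107 uV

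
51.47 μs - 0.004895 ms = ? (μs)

In μs:
  51.47 μs → 51.47
  0.004895 ms = 0.004895 × 10^3 μs = 4.895
Difference: 51.47 - 4.895 = 46.575

46.575 μs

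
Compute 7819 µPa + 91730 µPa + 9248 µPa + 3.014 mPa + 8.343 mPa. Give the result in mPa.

In mPa:
  7819 µPa = 7819 × 10⁻³ mPa = 7.819
  91730 µPa = 91730 × 10⁻³ mPa = 91.73
  9248 µPa = 9248 × 10⁻³ mPa = 9.248
  3.014 mPa → 3.014
  8.343 mPa → 8.343
Sum: 7.819 + 91.73 + 9.248 + 3.014 + 8.343 = 120.154

120.154 mPa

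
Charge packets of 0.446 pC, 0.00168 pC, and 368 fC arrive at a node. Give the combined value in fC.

815.68 fC

In fC:
  0.446 pC = 0.446e3 fC = 446
  0.00168 pC = 0.00168e3 fC = 1.68
  368 fC → 368
Sum: 446 + 1.68 + 368 = 815.68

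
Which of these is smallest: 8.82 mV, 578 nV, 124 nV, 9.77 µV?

124 nV

8.82 mV = 0.00882 V
578 nV = 0.000000578 V
124 nV = 0.000000124 V
9.77 µV = 0.00000977 V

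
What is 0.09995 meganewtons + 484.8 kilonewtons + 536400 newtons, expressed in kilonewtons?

1121.15 kilonewtons

In kilonewtons:
  0.09995 meganewtons = 0.09995e3 kilonewtons = 99.95
  484.8 kilonewtons → 484.8
  536400 newtons = 536400e-3 kilonewtons = 536.4
Sum: 99.95 + 484.8 + 536.4 = 1121.15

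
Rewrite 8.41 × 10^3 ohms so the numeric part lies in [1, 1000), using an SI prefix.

= 8.41 × 10^3 ohms; 10^3 is kilo.

8.41 kiloohms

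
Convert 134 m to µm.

(no prefix) = 10^0, micro = 10^-6; factor is 10^6.
134 × 10^6 = 134000000

134000000 µm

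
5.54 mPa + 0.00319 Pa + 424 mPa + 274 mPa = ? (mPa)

706.73 mPa

In mPa:
  5.54 mPa → 5.54
  0.00319 Pa = 0.00319 × 10^3 mPa = 3.19
  424 mPa → 424
  274 mPa → 274
Sum: 5.54 + 3.19 + 424 + 274 = 706.73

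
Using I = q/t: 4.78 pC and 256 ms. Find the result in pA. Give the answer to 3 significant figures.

(4.78 × 10⁻¹²) / (256 × 10⁻³) = 0.018672 × 10⁻⁹ A

18.7 pA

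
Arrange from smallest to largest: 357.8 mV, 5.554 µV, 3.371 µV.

3.371 µV < 5.554 µV < 357.8 mV

357.8 mV = 0.3578 V
5.554 µV = 0.000005554 V
3.371 µV = 0.000003371 V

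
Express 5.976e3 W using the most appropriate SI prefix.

5.976 kW

= 5.976e3 W; 1e3 is kilo.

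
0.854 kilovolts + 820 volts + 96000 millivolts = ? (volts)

1770 volts

In volts:
  0.854 kilovolts = 0.854e3 volts = 854
  820 volts → 820
  96000 millivolts = 96000e-3 volts = 96
Sum: 854 + 820 + 96 = 1770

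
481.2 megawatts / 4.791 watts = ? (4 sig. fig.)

100400000

(481.2 × 10⁶) / (4.791) = 100.44 × 10⁶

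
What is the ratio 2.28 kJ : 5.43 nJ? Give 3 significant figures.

420000000000

(2.28 × 10^3) / (5.43 × 10^-9) = 0.4199 × 10^12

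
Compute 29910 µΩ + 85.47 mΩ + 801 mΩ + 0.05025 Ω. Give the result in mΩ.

966.63 mΩ

In mΩ:
  29910 µΩ = 29910 × 10^-3 mΩ = 29.91
  85.47 mΩ → 85.47
  801 mΩ → 801
  0.05025 Ω = 0.05025 × 10^3 mΩ = 50.25
Sum: 29.91 + 85.47 + 801 + 50.25 = 966.63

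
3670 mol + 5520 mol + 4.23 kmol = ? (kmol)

In kmol:
  3670 mol = 3670 × 10^-3 kmol = 3.67
  5520 mol = 5520 × 10^-3 kmol = 5.52
  4.23 kmol → 4.23
Sum: 3.67 + 5.52 + 4.23 = 13.42

13.42 kmol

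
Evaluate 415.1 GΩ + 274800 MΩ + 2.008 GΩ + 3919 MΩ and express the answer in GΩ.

695.827 GΩ

In GΩ:
  415.1 GΩ → 415.1
  274800 MΩ = 274800 × 10^-3 GΩ = 274.8
  2.008 GΩ → 2.008
  3919 MΩ = 3919 × 10^-3 GΩ = 3.919
Sum: 415.1 + 274.8 + 2.008 + 3.919 = 695.827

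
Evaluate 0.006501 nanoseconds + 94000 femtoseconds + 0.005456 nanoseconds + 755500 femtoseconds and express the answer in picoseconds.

861.457 picoseconds

In picoseconds:
  0.006501 nanoseconds = 0.006501 × 10³ picoseconds = 6.501
  94000 femtoseconds = 94000 × 10⁻³ picoseconds = 94
  0.005456 nanoseconds = 0.005456 × 10³ picoseconds = 5.456
  755500 femtoseconds = 755500 × 10⁻³ picoseconds = 755.5
Sum: 6.501 + 94 + 5.456 + 755.5 = 861.457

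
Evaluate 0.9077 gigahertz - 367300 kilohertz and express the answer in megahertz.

In megahertz:
  0.9077 gigahertz = 0.9077 × 10³ megahertz = 907.7
  367300 kilohertz = 367300 × 10⁻³ megahertz = 367.3
Difference: 907.7 - 367.3 = 540.4

540.4 megahertz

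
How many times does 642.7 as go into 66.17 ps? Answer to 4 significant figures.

103000

(66.17 × 10^-12) / (642.7 × 10^-18) = 0.10296 × 10^6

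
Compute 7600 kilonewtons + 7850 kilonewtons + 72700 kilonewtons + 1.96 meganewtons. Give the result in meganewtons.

In meganewtons:
  7600 kilonewtons = 7600 × 10^-3 meganewtons = 7.6
  7850 kilonewtons = 7850 × 10^-3 meganewtons = 7.85
  72700 kilonewtons = 72700 × 10^-3 meganewtons = 72.7
  1.96 meganewtons → 1.96
Sum: 7.6 + 7.85 + 72.7 + 1.96 = 90.11

90.11 meganewtons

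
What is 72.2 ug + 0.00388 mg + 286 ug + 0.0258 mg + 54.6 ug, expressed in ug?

In ug:
  72.2 ug → 72.2
  0.00388 mg = 0.00388 × 10^3 ug = 3.88
  286 ug → 286
  0.0258 mg = 0.0258 × 10^3 ug = 25.8
  54.6 ug → 54.6
Sum: 72.2 + 3.88 + 286 + 25.8 + 54.6 = 442.48

442.48 ug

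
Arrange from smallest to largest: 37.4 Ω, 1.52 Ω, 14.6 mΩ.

14.6 mΩ < 1.52 Ω < 37.4 Ω

37.4 Ω = 37.4 Ω
1.52 Ω = 1.52 Ω
14.6 mΩ = 0.0146 Ω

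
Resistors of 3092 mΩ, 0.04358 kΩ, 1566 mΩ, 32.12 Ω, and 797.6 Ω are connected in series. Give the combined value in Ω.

In Ω:
  3092 mΩ = 3092e-3 Ω = 3.092
  0.04358 kΩ = 0.04358e3 Ω = 43.58
  1566 mΩ = 1566e-3 Ω = 1.566
  32.12 Ω → 32.12
  797.6 Ω → 797.6
Sum: 3.092 + 43.58 + 1.566 + 32.12 + 797.6 = 877.958

877.958 Ω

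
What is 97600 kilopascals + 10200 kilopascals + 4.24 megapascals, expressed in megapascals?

In megapascals:
  97600 kilopascals = 97600e-3 megapascals = 97.6
  10200 kilopascals = 10200e-3 megapascals = 10.2
  4.24 megapascals → 4.24
Sum: 97.6 + 10.2 + 4.24 = 112.04

112.04 megapascals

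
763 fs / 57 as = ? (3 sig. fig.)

13400

(763 × 10^-15) / (57 × 10^-18) = 13.39 × 10^3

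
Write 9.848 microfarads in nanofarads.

micro = 10^-6, nano = 10^-9; factor is 10^3.
9.848 × 10^3 = 9848

9848 nanofarads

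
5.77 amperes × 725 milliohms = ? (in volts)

4.18325 volts

5.77 × 725 × 10⁻³ = 4183.25 × 10⁻³ V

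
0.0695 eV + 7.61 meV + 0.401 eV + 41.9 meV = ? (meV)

In meV:
  0.0695 eV = 0.0695e3 meV = 69.5
  7.61 meV → 7.61
  0.401 eV = 0.401e3 meV = 401
  41.9 meV → 41.9
Sum: 69.5 + 7.61 + 401 + 41.9 = 520.01

520.01 meV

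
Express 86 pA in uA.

pico = 10⁻¹², micro = 10⁻⁶; factor is 10⁻⁶.
86 × 10⁻⁶ = 0.000086

0.000086 uA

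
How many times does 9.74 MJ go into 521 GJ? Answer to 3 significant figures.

53500

(521 × 10^9) / (9.74 × 10^6) = 53.49 × 10^3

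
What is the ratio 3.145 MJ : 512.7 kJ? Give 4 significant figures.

(3.145 × 10^6) / (512.7 × 10^3) = 0.0061342 × 10^3

6.134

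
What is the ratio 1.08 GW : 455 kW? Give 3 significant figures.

2370

(1.08e9) / (455e3) = 0.002374e6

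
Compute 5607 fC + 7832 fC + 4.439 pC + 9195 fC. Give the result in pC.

27.073 pC

In pC:
  5607 fC = 5607e-3 pC = 5.607
  7832 fC = 7832e-3 pC = 7.832
  4.439 pC → 4.439
  9195 fC = 9195e-3 pC = 9.195
Sum: 5.607 + 7.832 + 4.439 + 9.195 = 27.073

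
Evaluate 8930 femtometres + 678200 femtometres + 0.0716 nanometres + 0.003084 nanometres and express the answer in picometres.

In picometres:
  8930 femtometres = 8930 × 10⁻³ picometres = 8.93
  678200 femtometres = 678200 × 10⁻³ picometres = 678.2
  0.0716 nanometres = 0.0716 × 10³ picometres = 71.6
  0.003084 nanometres = 0.003084 × 10³ picometres = 3.084
Sum: 8.93 + 678.2 + 71.6 + 3.084 = 761.814

761.814 picometres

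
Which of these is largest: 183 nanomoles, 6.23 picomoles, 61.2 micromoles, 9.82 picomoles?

61.2 micromoles

183 nanomoles = 0.000000183 moles
6.23 picomoles = 0.00000000000623 moles
61.2 micromoles = 0.0000612 moles
9.82 picomoles = 0.00000000000982 moles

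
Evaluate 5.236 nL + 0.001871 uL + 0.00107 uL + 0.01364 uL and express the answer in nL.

21.817 nL

In nL:
  5.236 nL → 5.236
  0.001871 uL = 0.001871 × 10³ nL = 1.871
  0.00107 uL = 0.00107 × 10³ nL = 1.07
  0.01364 uL = 0.01364 × 10³ nL = 13.64
Sum: 5.236 + 1.871 + 1.07 + 13.64 = 21.817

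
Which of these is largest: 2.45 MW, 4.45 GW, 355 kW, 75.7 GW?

75.7 GW

2.45 MW = 2450000 W
4.45 GW = 4450000000 W
355 kW = 355000 W
75.7 GW = 75700000000 W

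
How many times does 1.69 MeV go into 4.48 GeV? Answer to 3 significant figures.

(4.48 × 10^9) / (1.69 × 10^6) = 2.651 × 10^3

2650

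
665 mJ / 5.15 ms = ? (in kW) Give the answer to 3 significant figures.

(665e-3) / (5.15e-3) = 129.13 W

0.129 kW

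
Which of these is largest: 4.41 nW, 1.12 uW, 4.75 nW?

1.12 uW

4.41 nW = 0.00000000441 W
1.12 uW = 0.00000112 W
4.75 nW = 0.00000000475 W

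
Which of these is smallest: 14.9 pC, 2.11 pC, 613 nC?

2.11 pC

14.9 pC = 0.0000000000149 C
2.11 pC = 0.00000000000211 C
613 nC = 0.000000613 C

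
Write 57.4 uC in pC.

micro = 10⁻⁶, pico = 10⁻¹²; factor is 10⁶.
57.4 × 10⁶ = 57400000

57400000 pC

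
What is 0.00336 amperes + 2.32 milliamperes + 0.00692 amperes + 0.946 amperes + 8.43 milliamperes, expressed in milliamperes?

967.03 milliamperes

In milliamperes:
  0.00336 amperes = 0.00336e3 milliamperes = 3.36
  2.32 milliamperes → 2.32
  0.00692 amperes = 0.00692e3 milliamperes = 6.92
  0.946 amperes = 0.946e3 milliamperes = 946
  8.43 milliamperes → 8.43
Sum: 3.36 + 2.32 + 6.92 + 946 + 8.43 = 967.03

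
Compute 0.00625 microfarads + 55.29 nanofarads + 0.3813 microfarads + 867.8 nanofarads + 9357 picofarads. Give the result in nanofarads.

In nanofarads:
  0.00625 microfarads = 0.00625 × 10³ nanofarads = 6.25
  55.29 nanofarads → 55.29
  0.3813 microfarads = 0.3813 × 10³ nanofarads = 381.3
  867.8 nanofarads → 867.8
  9357 picofarads = 9357 × 10⁻³ nanofarads = 9.357
Sum: 6.25 + 55.29 + 381.3 + 867.8 + 9.357 = 1319.997

1319.997 nanofarads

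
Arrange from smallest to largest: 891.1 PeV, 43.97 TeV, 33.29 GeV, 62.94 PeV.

33.29 GeV < 43.97 TeV < 62.94 PeV < 891.1 PeV

891.1 PeV = 891100000000000000 eV
43.97 TeV = 43970000000000 eV
33.29 GeV = 33290000000 eV
62.94 PeV = 62940000000000000 eV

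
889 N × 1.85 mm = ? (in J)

889 × 1.85 × 10⁻³ = 1644.65 × 10⁻³ J

1.64465 J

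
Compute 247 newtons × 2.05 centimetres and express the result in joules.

247 × 2.05e-2 = 506.35e-2 J

5.0635 joules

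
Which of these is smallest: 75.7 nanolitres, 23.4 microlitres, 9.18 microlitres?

75.7 nanolitres

75.7 nanolitres = 0.0000000757 litres
23.4 microlitres = 0.0000234 litres
9.18 microlitres = 0.00000918 litres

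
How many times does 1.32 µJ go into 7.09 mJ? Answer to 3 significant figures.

(7.09 × 10⁻³) / (1.32 × 10⁻⁶) = 5.371 × 10³

5370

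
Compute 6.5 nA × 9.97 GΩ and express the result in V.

64.805 V

6.5 × 10⁻⁹ × 9.97 × 10⁹ = 64.805 V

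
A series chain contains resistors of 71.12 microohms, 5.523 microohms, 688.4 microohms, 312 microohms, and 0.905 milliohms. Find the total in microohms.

1982.043 microohms

In microohms:
  71.12 microohms → 71.12
  5.523 microohms → 5.523
  688.4 microohms → 688.4
  312 microohms → 312
  0.905 milliohms = 0.905 × 10^3 microohms = 905
Sum: 71.12 + 5.523 + 688.4 + 312 + 905 = 1982.043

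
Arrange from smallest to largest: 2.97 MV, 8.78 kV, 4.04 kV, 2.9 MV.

4.04 kV < 8.78 kV < 2.9 MV < 2.97 MV

2.97 MV = 2970000 V
8.78 kV = 8780 V
4.04 kV = 4040 V
2.9 MV = 2900000 V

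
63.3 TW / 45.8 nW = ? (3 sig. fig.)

1380000000000000000000

(63.3e12) / (45.8e-9) = 1.382e21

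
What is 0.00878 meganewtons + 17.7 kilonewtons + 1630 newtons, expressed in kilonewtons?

28.11 kilonewtons

In kilonewtons:
  0.00878 meganewtons = 0.00878 × 10³ kilonewtons = 8.78
  17.7 kilonewtons → 17.7
  1630 newtons = 1630 × 10⁻³ kilonewtons = 1.63
Sum: 8.78 + 17.7 + 1.63 = 28.11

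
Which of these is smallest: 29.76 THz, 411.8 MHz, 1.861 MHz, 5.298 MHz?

29.76 THz = 29760000000000 Hz
411.8 MHz = 411800000 Hz
1.861 MHz = 1861000 Hz
5.298 MHz = 5298000 Hz

1.861 MHz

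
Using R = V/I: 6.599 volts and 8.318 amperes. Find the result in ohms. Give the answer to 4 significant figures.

0.7933 ohms

(6.599) / (8.318) = 0.79334 Ω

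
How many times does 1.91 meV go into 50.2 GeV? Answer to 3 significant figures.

(50.2 × 10⁹) / (1.91 × 10⁻³) = 26.28 × 10¹²

26300000000000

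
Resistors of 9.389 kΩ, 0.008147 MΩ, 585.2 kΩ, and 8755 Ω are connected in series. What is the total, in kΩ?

In kΩ:
  9.389 kΩ → 9.389
  0.008147 MΩ = 0.008147 × 10³ kΩ = 8.147
  585.2 kΩ → 585.2
  8755 Ω = 8755 × 10⁻³ kΩ = 8.755
Sum: 9.389 + 8.147 + 585.2 + 8.755 = 611.491

611.491 kΩ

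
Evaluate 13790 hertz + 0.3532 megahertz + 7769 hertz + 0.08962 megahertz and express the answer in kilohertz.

464.379 kilohertz

In kilohertz:
  13790 hertz = 13790 × 10⁻³ kilohertz = 13.79
  0.3532 megahertz = 0.3532 × 10³ kilohertz = 353.2
  7769 hertz = 7769 × 10⁻³ kilohertz = 7.769
  0.08962 megahertz = 0.08962 × 10³ kilohertz = 89.62
Sum: 13.79 + 353.2 + 7.769 + 89.62 = 464.379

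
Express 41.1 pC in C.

pico = 1e-12, (no prefix) = 1e0; factor is 1e-12.
41.1 × 1e-12 = 0.0000000000411

0.0000000000411 C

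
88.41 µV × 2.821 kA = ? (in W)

0.24940461 W

88.41 × 10⁻⁶ × 2.821 × 10³ = 249.40461 × 10⁻³ W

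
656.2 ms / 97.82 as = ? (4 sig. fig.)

6708000000000000

(656.2 × 10⁻³) / (97.82 × 10⁻¹⁸) = 6.7082 × 10¹⁵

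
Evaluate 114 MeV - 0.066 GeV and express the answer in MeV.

In MeV:
  114 MeV → 114
  0.066 GeV = 0.066 × 10³ MeV = 66
Difference: 114 - 66 = 48

48 MeV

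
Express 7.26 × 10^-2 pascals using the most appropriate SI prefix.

72.6 millipascals

= 72.6 × 10^-3 pascals; 10^-3 is milli.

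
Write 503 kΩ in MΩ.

0.503 MΩ

kilo = 10^3, mega = 10^6; factor is 10^-3.
503 × 10^-3 = 0.503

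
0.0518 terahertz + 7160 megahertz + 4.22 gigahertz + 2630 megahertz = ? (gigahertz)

65.81 gigahertz

In gigahertz:
  0.0518 terahertz = 0.0518 × 10^3 gigahertz = 51.8
  7160 megahertz = 7160 × 10^-3 gigahertz = 7.16
  4.22 gigahertz → 4.22
  2630 megahertz = 2630 × 10^-3 gigahertz = 2.63
Sum: 51.8 + 7.16 + 4.22 + 2.63 = 65.81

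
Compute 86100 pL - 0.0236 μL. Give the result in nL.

62.5 nL

In nL:
  86100 pL = 86100 × 10^-3 nL = 86.1
  0.0236 μL = 0.0236 × 10^3 nL = 23.6
Difference: 86.1 - 23.6 = 62.5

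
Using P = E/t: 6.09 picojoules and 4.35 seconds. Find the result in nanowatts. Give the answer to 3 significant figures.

0.00140 nanowatts

(6.09 × 10^-12) / (4.35) = 1.4 × 10^-12 W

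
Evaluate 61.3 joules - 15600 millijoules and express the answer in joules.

In joules:
  61.3 joules → 61.3
  15600 millijoules = 15600e-3 joules = 15.6
Difference: 61.3 - 15.6 = 45.7

45.7 joules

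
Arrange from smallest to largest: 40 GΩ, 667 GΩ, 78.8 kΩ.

40 GΩ = 40000000000 Ω
667 GΩ = 667000000000 Ω
78.8 kΩ = 78800 Ω

78.8 kΩ < 40 GΩ < 667 GΩ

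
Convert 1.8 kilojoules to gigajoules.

kilo = 10³, giga = 10⁹; factor is 10⁻⁶.
1.8 × 10⁻⁶ = 0.0000018

0.0000018 gigajoules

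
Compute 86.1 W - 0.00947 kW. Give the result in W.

In W:
  86.1 W → 86.1
  0.00947 kW = 0.00947e3 W = 9.47
Difference: 86.1 - 9.47 = 76.63

76.63 W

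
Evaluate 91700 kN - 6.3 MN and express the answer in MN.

85.4 MN

In MN:
  91700 kN = 91700 × 10⁻³ MN = 91.7
  6.3 MN → 6.3
Difference: 91.7 - 6.3 = 85.4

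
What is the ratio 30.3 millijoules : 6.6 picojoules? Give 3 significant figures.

(30.3e-3) / (6.6e-12) = 4.591e9

4590000000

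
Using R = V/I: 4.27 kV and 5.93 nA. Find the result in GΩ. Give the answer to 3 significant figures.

720 GΩ

(4.27 × 10^3) / (5.93 × 10^-9) = 0.72007 × 10^12 Ω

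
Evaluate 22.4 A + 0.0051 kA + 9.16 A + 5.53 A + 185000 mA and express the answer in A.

In A:
  22.4 A → 22.4
  0.0051 kA = 0.0051 × 10³ A = 5.1
  9.16 A → 9.16
  5.53 A → 5.53
  185000 mA = 185000 × 10⁻³ A = 185
Sum: 22.4 + 5.1 + 9.16 + 5.53 + 185 = 227.19

227.19 A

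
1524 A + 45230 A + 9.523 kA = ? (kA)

56.277 kA

In kA:
  1524 A = 1524e-3 kA = 1.524
  45230 A = 45230e-3 kA = 45.23
  9.523 kA → 9.523
Sum: 1.524 + 45.23 + 9.523 = 56.277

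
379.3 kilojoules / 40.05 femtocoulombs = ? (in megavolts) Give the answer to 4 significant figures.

(379.3 × 10^3) / (40.05 × 10^-15) = 9.47066 × 10^18 V

9471000000000 megavolts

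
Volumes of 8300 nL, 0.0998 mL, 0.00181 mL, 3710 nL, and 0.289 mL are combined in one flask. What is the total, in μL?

402.62 μL

In μL:
  8300 nL = 8300e-3 μL = 8.3
  0.0998 mL = 0.0998e3 μL = 99.8
  0.00181 mL = 0.00181e3 μL = 1.81
  3710 nL = 3710e-3 μL = 3.71
  0.289 mL = 0.289e3 μL = 289
Sum: 8.3 + 99.8 + 1.81 + 3.71 + 289 = 402.62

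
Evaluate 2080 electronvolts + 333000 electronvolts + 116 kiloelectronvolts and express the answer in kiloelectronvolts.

451.08 kiloelectronvolts

In kiloelectronvolts:
  2080 electronvolts = 2080 × 10^-3 kiloelectronvolts = 2.08
  333000 electronvolts = 333000 × 10^-3 kiloelectronvolts = 333
  116 kiloelectronvolts → 116
Sum: 2.08 + 333 + 116 = 451.08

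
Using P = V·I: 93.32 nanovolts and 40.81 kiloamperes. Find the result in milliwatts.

93.32e-9 × 40.81e3 = 3808.3892e-6 W

3.8083892 milliwatts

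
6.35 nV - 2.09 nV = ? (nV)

In nV:
  6.35 nV → 6.35
  2.09 nV → 2.09
Difference: 6.35 - 2.09 = 4.26

4.26 nV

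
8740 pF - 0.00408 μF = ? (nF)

In nF:
  8740 pF = 8740e-3 nF = 8.74
  0.00408 μF = 0.00408e3 nF = 4.08
Difference: 8.74 - 4.08 = 4.66

4.66 nF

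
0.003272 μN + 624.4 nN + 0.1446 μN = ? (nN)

772.272 nN

In nN:
  0.003272 μN = 0.003272 × 10^3 nN = 3.272
  624.4 nN → 624.4
  0.1446 μN = 0.1446 × 10^3 nN = 144.6
Sum: 3.272 + 624.4 + 144.6 = 772.272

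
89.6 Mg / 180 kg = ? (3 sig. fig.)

498

(89.6 × 10⁶) / (180 × 10³) = 0.4978 × 10³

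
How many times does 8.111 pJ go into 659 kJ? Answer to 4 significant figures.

81250000000000000

(659e3) / (8.111e-12) = 81.248e15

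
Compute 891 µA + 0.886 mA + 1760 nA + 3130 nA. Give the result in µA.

1781.89 µA

In µA:
  891 µA → 891
  0.886 mA = 0.886e3 µA = 886
  1760 nA = 1760e-3 µA = 1.76
  3130 nA = 3130e-3 µA = 3.13
Sum: 891 + 886 + 1.76 + 3.13 = 1781.89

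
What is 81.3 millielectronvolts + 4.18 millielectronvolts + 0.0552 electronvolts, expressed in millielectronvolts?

140.68 millielectronvolts

In millielectronvolts:
  81.3 millielectronvolts → 81.3
  4.18 millielectronvolts → 4.18
  0.0552 electronvolts = 0.0552 × 10³ millielectronvolts = 55.2
Sum: 81.3 + 4.18 + 55.2 = 140.68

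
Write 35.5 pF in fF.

35500 fF

pico = 10⁻¹², femto = 10⁻¹⁵; factor is 10³.
35.5 × 10³ = 35500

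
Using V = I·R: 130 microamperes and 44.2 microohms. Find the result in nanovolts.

130 × 10⁻⁶ × 44.2 × 10⁻⁶ = 5746 × 10⁻¹² V

5.746 nanovolts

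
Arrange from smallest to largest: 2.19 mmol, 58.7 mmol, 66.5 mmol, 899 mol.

2.19 mmol < 58.7 mmol < 66.5 mmol < 899 mol

2.19 mmol = 0.00219 mol
58.7 mmol = 0.0587 mol
66.5 mmol = 0.0665 mol
899 mol = 899 mol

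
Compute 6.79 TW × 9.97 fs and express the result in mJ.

6.79 × 10¹² × 9.97 × 10⁻¹⁵ = 67.6963 × 10⁻³ J

67.6963 mJ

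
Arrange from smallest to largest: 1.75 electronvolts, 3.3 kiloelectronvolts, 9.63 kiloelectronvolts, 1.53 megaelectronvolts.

1.75 electronvolts = 1.75 electronvolts
3.3 kiloelectronvolts = 3300 electronvolts
9.63 kiloelectronvolts = 9630 electronvolts
1.53 megaelectronvolts = 1530000 electronvolts

1.75 electronvolts < 3.3 kiloelectronvolts < 9.63 kiloelectronvolts < 1.53 megaelectronvolts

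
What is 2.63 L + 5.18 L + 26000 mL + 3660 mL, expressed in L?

In L:
  2.63 L → 2.63
  5.18 L → 5.18
  26000 mL = 26000e-3 L = 26
  3660 mL = 3660e-3 L = 3.66
Sum: 2.63 + 5.18 + 26 + 3.66 = 37.47

37.47 L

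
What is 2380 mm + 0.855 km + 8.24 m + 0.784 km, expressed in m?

In m:
  2380 mm = 2380e-3 m = 2.38
  0.855 km = 0.855e3 m = 855
  8.24 m → 8.24
  0.784 km = 0.784e3 m = 784
Sum: 2.38 + 855 + 8.24 + 784 = 1649.62

1649.62 m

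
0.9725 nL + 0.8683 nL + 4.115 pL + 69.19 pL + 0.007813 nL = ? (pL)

In pL:
  0.9725 nL = 0.9725 × 10³ pL = 972.5
  0.8683 nL = 0.8683 × 10³ pL = 868.3
  4.115 pL → 4.115
  69.19 pL → 69.19
  0.007813 nL = 0.007813 × 10³ pL = 7.813
Sum: 972.5 + 868.3 + 4.115 + 69.19 + 7.813 = 1921.918

1921.918 pL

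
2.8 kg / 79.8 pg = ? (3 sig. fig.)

(2.8 × 10³) / (79.8 × 10⁻¹²) = 0.03509 × 10¹⁵

35100000000000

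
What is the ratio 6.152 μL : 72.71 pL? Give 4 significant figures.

(6.152e-6) / (72.71e-12) = 0.08461e6

84610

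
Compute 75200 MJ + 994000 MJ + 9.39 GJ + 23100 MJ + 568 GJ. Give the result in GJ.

1669.69 GJ

In GJ:
  75200 MJ = 75200 × 10^-3 GJ = 75.2
  994000 MJ = 994000 × 10^-3 GJ = 994
  9.39 GJ → 9.39
  23100 MJ = 23100 × 10^-3 GJ = 23.1
  568 GJ → 568
Sum: 75.2 + 994 + 9.39 + 23.1 + 568 = 1669.69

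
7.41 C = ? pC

(no prefix) = 10^0, pico = 10^-12; factor is 10^12.
7.41 × 10^12 = 7410000000000

7410000000000 pC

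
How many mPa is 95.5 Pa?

95500 mPa

(no prefix) = 1e0, milli = 1e-3; factor is 1e3.
95.5 × 1e3 = 95500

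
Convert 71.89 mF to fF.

milli = 10⁻³, femto = 10⁻¹⁵; factor is 10¹².
71.89 × 10¹² = 71890000000000

71890000000000 fF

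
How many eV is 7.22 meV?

milli = 10⁻³, (no prefix) = 10⁰; factor is 10⁻³.
7.22 × 10⁻³ = 0.00722

0.00722 eV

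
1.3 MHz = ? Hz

1300000 Hz

mega = 1e6, (no prefix) = 1e0; factor is 1e6.
1.3 × 1e6 = 1300000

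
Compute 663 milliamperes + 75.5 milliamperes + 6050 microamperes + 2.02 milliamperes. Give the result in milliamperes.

In milliamperes:
  663 milliamperes → 663
  75.5 milliamperes → 75.5
  6050 microamperes = 6050e-3 milliamperes = 6.05
  2.02 milliamperes → 2.02
Sum: 663 + 75.5 + 6.05 + 2.02 = 746.57

746.57 milliamperes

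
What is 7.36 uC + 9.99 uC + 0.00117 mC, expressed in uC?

18.52 uC

In uC:
  7.36 uC → 7.36
  9.99 uC → 9.99
  0.00117 mC = 0.00117e3 uC = 1.17
Sum: 7.36 + 9.99 + 1.17 = 18.52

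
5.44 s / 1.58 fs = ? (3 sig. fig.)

3440000000000000

(5.44) / (1.58 × 10⁻¹⁵) = 3.443 × 10¹⁵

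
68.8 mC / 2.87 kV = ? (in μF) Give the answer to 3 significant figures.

24.0 μF

(68.8e-3) / (2.87e3) = 23.972e-6 F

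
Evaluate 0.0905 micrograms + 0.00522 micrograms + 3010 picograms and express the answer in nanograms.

98.73 nanograms

In nanograms:
  0.0905 micrograms = 0.0905e3 nanograms = 90.5
  0.00522 micrograms = 0.00522e3 nanograms = 5.22
  3010 picograms = 3010e-3 nanograms = 3.01
Sum: 90.5 + 5.22 + 3.01 = 98.73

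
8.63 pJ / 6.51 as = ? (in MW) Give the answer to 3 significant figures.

(8.63 × 10^-12) / (6.51 × 10^-18) = 1.3257 × 10^6 W

1.33 MW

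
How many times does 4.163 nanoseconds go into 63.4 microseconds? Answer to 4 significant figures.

15230

(63.4e-6) / (4.163e-9) = 15.229e3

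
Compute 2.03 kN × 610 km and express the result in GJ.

1.2383 GJ

2.03e3 × 610e3 = 1238.3e6 J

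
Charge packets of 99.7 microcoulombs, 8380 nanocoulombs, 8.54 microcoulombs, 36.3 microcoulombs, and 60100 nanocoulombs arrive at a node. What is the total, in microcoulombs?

213.02 microcoulombs

In microcoulombs:
  99.7 microcoulombs → 99.7
  8380 nanocoulombs = 8380 × 10⁻³ microcoulombs = 8.38
  8.54 microcoulombs → 8.54
  36.3 microcoulombs → 36.3
  60100 nanocoulombs = 60100 × 10⁻³ microcoulombs = 60.1
Sum: 99.7 + 8.38 + 8.54 + 36.3 + 60.1 = 213.02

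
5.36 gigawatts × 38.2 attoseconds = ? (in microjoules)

0.204752 microjoules

5.36e9 × 38.2e-18 = 204.752e-9 J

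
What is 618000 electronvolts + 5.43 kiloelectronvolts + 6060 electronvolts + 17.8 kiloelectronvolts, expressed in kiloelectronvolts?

647.29 kiloelectronvolts

In kiloelectronvolts:
  618000 electronvolts = 618000e-3 kiloelectronvolts = 618
  5.43 kiloelectronvolts → 5.43
  6060 electronvolts = 6060e-3 kiloelectronvolts = 6.06
  17.8 kiloelectronvolts → 17.8
Sum: 618 + 5.43 + 6.06 + 17.8 = 647.29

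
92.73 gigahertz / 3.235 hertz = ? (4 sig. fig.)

28660000000

(92.73e9) / (3.235) = 28.665e9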